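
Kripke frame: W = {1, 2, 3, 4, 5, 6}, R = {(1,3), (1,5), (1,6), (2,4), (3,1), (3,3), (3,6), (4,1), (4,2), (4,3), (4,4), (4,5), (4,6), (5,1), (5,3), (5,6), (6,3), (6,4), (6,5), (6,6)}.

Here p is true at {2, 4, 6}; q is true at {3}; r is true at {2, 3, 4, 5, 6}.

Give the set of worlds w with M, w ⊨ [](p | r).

{1, 2, 6}

1: successors {3, 5, 6}; p | r there: 3:T, 5:T, 6:T. ✓
2: successors {4}; p | r there: 4:T. ✓
3: successors {1, 3, 6}; p | r there: 1:F, 3:T, 6:T. ✗
4: successors {1, 2, 3, 4, 5, 6}; p | r there: 1:F, 2:T, 3:T, 4:T, 5:T, 6:T. ✗
5: successors {1, 3, 6}; p | r there: 1:F, 3:T, 6:T. ✗
6: successors {3, 4, 5, 6}; p | r there: 3:T, 4:T, 5:T, 6:T. ✓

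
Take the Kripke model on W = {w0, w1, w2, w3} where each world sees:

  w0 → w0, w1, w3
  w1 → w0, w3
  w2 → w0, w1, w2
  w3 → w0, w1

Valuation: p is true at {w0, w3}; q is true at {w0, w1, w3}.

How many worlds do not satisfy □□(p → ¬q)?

w0: successors {w0, w1, w3}; □(p → ¬q) there: w0:F, w1:F, w3:F. ✗
w1: successors {w0, w3}; □(p → ¬q) there: w0:F, w3:F. ✗
w2: successors {w0, w1, w2}; □(p → ¬q) there: w0:F, w1:F, w2:F. ✗
w3: successors {w0, w1}; □(p → ¬q) there: w0:F, w1:F. ✗
Satisfying worlds: ∅.
So □□(p → ¬q) fails at the other 4 worlds.

4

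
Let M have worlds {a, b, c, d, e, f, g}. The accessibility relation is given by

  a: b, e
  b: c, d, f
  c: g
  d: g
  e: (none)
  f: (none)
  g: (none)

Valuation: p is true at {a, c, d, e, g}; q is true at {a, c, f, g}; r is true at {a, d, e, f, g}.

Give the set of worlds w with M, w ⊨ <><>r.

{a, b}

a: successors {b, e}; <>r there: b:T, e:F. ✓
b: successors {c, d, f}; <>r there: c:T, d:T, f:F. ✓
c: successors {g}; <>r there: g:F. ✗
d: successors {g}; <>r there: g:F. ✗
e: no successors, so <><>r fails. ✗
f: no successors, so <><>r fails. ✗
g: no successors, so <><>r fails. ✗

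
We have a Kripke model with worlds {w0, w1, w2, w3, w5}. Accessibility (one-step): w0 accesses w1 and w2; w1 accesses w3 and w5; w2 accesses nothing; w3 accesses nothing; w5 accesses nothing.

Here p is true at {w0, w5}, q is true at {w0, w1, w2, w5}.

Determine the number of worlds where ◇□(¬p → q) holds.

w0: successors {w1, w2}; □(¬p → q) there: w1:F, w2:T. ✓
w1: successors {w3, w5}; □(¬p → q) there: w3:T, w5:T. ✓
w2: no successors, so ◇□(¬p → q) fails. ✗
w3: no successors, so ◇□(¬p → q) fails. ✗
w5: no successors, so ◇□(¬p → q) fails. ✗
Satisfying worlds: {w0, w1}.

2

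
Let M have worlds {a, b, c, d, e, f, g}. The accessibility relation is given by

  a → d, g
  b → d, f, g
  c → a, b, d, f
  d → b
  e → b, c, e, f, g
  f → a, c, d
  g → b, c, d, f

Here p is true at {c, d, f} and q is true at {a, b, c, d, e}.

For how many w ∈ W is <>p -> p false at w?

a: <>p is T, p is F. ✗
b: <>p is T, p is F. ✗
c: <>p is T, p is T. ✓
d: <>p is F, p is T. ✓
e: <>p is T, p is F. ✗
f: <>p is T, p is T. ✓
g: <>p is T, p is F. ✗
Satisfying worlds: {c, d, f}.
So <>p -> p fails at the other 4 worlds.

4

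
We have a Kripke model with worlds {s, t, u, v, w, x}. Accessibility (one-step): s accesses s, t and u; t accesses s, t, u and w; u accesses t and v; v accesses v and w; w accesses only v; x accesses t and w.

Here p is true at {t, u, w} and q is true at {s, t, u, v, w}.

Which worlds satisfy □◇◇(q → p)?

{s, t, u, v, w, x}

s: successors {s, t, u}; ◇◇(q → p) there: s:T, t:T, u:T. ✓
t: successors {s, t, u, w}; ◇◇(q → p) there: s:T, t:T, u:T, w:T. ✓
u: successors {t, v}; ◇◇(q → p) there: t:T, v:T. ✓
v: successors {v, w}; ◇◇(q → p) there: v:T, w:T. ✓
w: successors {v}; ◇◇(q → p) there: v:T. ✓
x: successors {t, w}; ◇◇(q → p) there: t:T, w:T. ✓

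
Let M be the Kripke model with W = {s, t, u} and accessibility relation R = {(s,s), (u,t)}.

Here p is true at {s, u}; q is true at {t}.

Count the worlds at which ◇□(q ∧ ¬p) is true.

s: successors {s}; □(q ∧ ¬p) there: s:F. ✗
t: no successors, so ◇□(q ∧ ¬p) fails. ✗
u: successors {t}; □(q ∧ ¬p) there: t:T. ✓
Satisfying worlds: {u}.

1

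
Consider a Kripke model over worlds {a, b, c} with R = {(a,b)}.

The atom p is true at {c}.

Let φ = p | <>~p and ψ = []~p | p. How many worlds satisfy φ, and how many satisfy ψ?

2 and 3

For p | <>~p:
a: p is F, <>~p is T. ✓
b: p is F, <>~p is F. ✗
c: p is T, <>~p is F. ✓
— 2 worlds.
For []~p | p:
a: []~p is T, p is F. ✓
b: []~p is T, p is F. ✓
c: []~p is T, p is T. ✓
— 3 worlds.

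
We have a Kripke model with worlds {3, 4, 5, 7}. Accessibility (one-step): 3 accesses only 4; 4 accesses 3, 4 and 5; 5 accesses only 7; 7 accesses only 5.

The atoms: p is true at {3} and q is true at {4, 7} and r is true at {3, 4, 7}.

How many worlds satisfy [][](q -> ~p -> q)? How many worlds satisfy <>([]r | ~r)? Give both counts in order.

For [][](q -> ~p -> q):
3: successors {4}; [](q -> ~p -> q) there: 4:T. ✓
4: successors {3, 4, 5}; [](q -> ~p -> q) there: 3:T, 4:T, 5:T. ✓
5: successors {7}; [](q -> ~p -> q) there: 7:T. ✓
7: successors {5}; [](q -> ~p -> q) there: 5:T. ✓
— 4 worlds.
For <>([]r | ~r):
3: successors {4}; []r | ~r there: 4:F. ✗
4: successors {3, 4, 5}; []r | ~r there: 3:T, 4:F, 5:T. ✓
5: successors {7}; []r | ~r there: 7:F. ✗
7: successors {5}; []r | ~r there: 5:T. ✓
— 2 worlds.

4 and 2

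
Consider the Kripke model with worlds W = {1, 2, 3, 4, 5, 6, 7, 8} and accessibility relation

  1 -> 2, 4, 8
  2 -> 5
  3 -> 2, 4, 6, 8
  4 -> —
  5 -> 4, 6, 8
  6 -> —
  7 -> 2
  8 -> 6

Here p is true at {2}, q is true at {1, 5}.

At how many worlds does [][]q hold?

1: successors {2, 4, 8}; []q there: 2:T, 4:T, 8:F. ✗
2: successors {5}; []q there: 5:F. ✗
3: successors {2, 4, 6, 8}; []q there: 2:T, 4:T, 6:T, 8:F. ✗
4: no successors, so [][]q holds vacuously. ✓
5: successors {4, 6, 8}; []q there: 4:T, 6:T, 8:F. ✗
6: no successors, so [][]q holds vacuously. ✓
7: successors {2}; []q there: 2:T. ✓
8: successors {6}; []q there: 6:T. ✓
Satisfying worlds: {4, 6, 7, 8}.

4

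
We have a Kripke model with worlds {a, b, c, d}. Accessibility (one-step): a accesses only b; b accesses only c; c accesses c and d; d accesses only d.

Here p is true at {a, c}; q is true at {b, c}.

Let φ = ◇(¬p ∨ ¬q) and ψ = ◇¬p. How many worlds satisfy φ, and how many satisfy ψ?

For ◇(¬p ∨ ¬q):
a: successors {b}; ¬p ∨ ¬q there: b:T. ✓
b: successors {c}; ¬p ∨ ¬q there: c:F. ✗
c: successors {c, d}; ¬p ∨ ¬q there: c:F, d:T. ✓
d: successors {d}; ¬p ∨ ¬q there: d:T. ✓
— 3 worlds.
For ◇¬p:
a: successors {b}; ¬p there: b:T. ✓
b: successors {c}; ¬p there: c:F. ✗
c: successors {c, d}; ¬p there: c:F, d:T. ✓
d: successors {d}; ¬p there: d:T. ✓
— 3 worlds.

3 and 3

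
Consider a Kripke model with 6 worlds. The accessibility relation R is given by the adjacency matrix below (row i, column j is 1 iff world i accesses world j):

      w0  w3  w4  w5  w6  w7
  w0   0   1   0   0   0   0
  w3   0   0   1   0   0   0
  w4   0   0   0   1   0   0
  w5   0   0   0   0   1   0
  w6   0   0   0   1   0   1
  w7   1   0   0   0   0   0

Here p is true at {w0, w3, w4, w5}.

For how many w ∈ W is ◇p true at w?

5

w0: successors {w3}; p there: w3:T. ✓
w3: successors {w4}; p there: w4:T. ✓
w4: successors {w5}; p there: w5:T. ✓
w5: successors {w6}; p there: w6:F. ✗
w6: successors {w5, w7}; p there: w5:T, w7:F. ✓
w7: successors {w0}; p there: w0:T. ✓
Satisfying worlds: {w0, w3, w4, w6, w7}.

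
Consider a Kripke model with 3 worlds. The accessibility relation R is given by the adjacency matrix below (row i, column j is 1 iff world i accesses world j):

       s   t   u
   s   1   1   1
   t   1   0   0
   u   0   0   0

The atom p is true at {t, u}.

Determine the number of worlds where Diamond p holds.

1

s: successors {s, t, u}; p there: s:F, t:T, u:T. ✓
t: successors {s}; p there: s:F. ✗
u: no successors, so Diamond p fails. ✗
Satisfying worlds: {s}.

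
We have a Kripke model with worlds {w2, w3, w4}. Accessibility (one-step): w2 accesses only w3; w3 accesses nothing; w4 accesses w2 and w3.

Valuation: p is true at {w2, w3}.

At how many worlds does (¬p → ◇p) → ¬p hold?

1

w2: ¬p → ◇p is T, ¬p is F. ✗
w3: ¬p → ◇p is T, ¬p is F. ✗
w4: ¬p → ◇p is T, ¬p is T. ✓
Satisfying worlds: {w4}.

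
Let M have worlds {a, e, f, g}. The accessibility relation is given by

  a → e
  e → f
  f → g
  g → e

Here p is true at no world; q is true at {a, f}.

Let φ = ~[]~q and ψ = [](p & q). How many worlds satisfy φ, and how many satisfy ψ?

1 and 0

For ~[]~q:
a: []~q is T. ✗
e: []~q is F. ✓
f: []~q is T. ✗
g: []~q is T. ✗
— 1 world.
For [](p & q):
a: successors {e}; p & q there: e:F. ✗
e: successors {f}; p & q there: f:F. ✗
f: successors {g}; p & q there: g:F. ✗
g: successors {e}; p & q there: e:F. ✗
— 0 worlds.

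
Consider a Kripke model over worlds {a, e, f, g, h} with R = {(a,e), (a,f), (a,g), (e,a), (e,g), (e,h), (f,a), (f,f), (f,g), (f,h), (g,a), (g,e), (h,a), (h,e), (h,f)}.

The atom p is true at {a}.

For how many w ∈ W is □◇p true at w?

1

a: successors {e, f, g}; ◇p there: e:T, f:T, g:T. ✓
e: successors {a, g, h}; ◇p there: a:F, g:T, h:T. ✗
f: successors {a, f, g, h}; ◇p there: a:F, f:T, g:T, h:T. ✗
g: successors {a, e}; ◇p there: a:F, e:T. ✗
h: successors {a, e, f}; ◇p there: a:F, e:T, f:T. ✗
Satisfying worlds: {a}.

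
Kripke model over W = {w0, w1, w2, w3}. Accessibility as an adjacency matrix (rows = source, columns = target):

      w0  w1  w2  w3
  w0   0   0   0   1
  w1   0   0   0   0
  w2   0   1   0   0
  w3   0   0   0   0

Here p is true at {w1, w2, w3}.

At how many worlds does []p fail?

w0: successors {w3}; p there: w3:T. ✓
w1: no successors, so []p holds vacuously. ✓
w2: successors {w1}; p there: w1:T. ✓
w3: no successors, so []p holds vacuously. ✓
Satisfying worlds: {w0, w1, w2, w3}.
So []p fails at the other 0 worlds.

0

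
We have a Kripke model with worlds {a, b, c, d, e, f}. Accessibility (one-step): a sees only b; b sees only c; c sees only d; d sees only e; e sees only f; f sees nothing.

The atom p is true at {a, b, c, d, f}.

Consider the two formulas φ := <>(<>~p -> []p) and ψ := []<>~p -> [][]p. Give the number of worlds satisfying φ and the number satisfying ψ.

For <>(<>~p -> []p):
a: successors {b}; <>~p -> []p there: b:T. ✓
b: successors {c}; <>~p -> []p there: c:T. ✓
c: successors {d}; <>~p -> []p there: d:F. ✗
d: successors {e}; <>~p -> []p there: e:T. ✓
e: successors {f}; <>~p -> []p there: f:T. ✓
f: no successors, so <>(<>~p -> []p) fails. ✗
— 4 worlds.
For []<>~p -> [][]p:
a: []<>~p is F, [][]p is T. ✓
b: []<>~p is F, [][]p is T. ✓
c: []<>~p is T, [][]p is F. ✗
d: []<>~p is F, [][]p is T. ✓
e: []<>~p is F, [][]p is T. ✓
f: []<>~p is T, [][]p is T. ✓
— 5 worlds.

4 and 5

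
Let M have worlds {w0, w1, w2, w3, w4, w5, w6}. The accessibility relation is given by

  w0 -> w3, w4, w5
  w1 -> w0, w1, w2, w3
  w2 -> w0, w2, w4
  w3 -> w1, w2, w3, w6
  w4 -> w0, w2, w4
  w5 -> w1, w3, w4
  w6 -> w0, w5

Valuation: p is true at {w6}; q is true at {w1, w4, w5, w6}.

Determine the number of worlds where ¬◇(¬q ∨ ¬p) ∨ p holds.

w0: ¬◇(¬q ∨ ¬p) is F, p is F. ✗
w1: ¬◇(¬q ∨ ¬p) is F, p is F. ✗
w2: ¬◇(¬q ∨ ¬p) is F, p is F. ✗
w3: ¬◇(¬q ∨ ¬p) is F, p is F. ✗
w4: ¬◇(¬q ∨ ¬p) is F, p is F. ✗
w5: ¬◇(¬q ∨ ¬p) is F, p is F. ✗
w6: ¬◇(¬q ∨ ¬p) is F, p is T. ✓
Satisfying worlds: {w6}.

1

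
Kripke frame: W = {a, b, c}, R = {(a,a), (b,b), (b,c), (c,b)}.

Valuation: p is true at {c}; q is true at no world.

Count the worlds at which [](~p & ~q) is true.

a: successors {a}; ~p & ~q there: a:T. ✓
b: successors {b, c}; ~p & ~q there: b:T, c:F. ✗
c: successors {b}; ~p & ~q there: b:T. ✓
Satisfying worlds: {a, c}.

2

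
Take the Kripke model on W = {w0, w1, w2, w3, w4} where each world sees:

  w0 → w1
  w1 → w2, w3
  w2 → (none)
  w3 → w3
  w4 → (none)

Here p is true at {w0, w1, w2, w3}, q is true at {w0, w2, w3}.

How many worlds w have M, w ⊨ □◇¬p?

w0: successors {w1}; ◇¬p there: w1:F. ✗
w1: successors {w2, w3}; ◇¬p there: w2:F, w3:F. ✗
w2: no successors, so □◇¬p holds vacuously. ✓
w3: successors {w3}; ◇¬p there: w3:F. ✗
w4: no successors, so □◇¬p holds vacuously. ✓
Satisfying worlds: {w2, w4}.

2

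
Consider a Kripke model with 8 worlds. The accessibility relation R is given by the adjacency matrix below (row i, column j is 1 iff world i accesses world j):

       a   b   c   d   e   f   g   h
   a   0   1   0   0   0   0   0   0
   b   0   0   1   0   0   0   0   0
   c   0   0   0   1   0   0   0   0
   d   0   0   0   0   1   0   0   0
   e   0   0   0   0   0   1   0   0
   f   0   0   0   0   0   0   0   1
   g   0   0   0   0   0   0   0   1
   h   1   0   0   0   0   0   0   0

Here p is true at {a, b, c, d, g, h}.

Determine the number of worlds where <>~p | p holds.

a: <>~p is F, p is T. ✓
b: <>~p is F, p is T. ✓
c: <>~p is F, p is T. ✓
d: <>~p is T, p is T. ✓
e: <>~p is T, p is F. ✓
f: <>~p is F, p is F. ✗
g: <>~p is F, p is T. ✓
h: <>~p is F, p is T. ✓
Satisfying worlds: {a, b, c, d, e, g, h}.

7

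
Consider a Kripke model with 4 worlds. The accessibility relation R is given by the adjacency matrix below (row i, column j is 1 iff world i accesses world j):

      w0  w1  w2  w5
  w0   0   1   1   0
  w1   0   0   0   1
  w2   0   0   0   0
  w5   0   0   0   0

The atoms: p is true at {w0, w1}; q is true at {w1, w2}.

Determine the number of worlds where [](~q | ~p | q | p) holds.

w0: successors {w1, w2}; ~q | ~p | q | p there: w1:T, w2:T. ✓
w1: successors {w5}; ~q | ~p | q | p there: w5:T. ✓
w2: no successors, so [](~q | ~p | q | p) holds vacuously. ✓
w5: no successors, so [](~q | ~p | q | p) holds vacuously. ✓
Satisfying worlds: {w0, w1, w2, w5}.

4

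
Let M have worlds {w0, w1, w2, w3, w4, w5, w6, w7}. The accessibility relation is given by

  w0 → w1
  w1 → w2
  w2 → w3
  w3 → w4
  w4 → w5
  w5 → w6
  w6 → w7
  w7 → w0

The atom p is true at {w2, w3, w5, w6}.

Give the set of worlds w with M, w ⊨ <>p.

w0: successors {w1}; p there: w1:F. ✗
w1: successors {w2}; p there: w2:T. ✓
w2: successors {w3}; p there: w3:T. ✓
w3: successors {w4}; p there: w4:F. ✗
w4: successors {w5}; p there: w5:T. ✓
w5: successors {w6}; p there: w6:T. ✓
w6: successors {w7}; p there: w7:F. ✗
w7: successors {w0}; p there: w0:F. ✗

{w1, w2, w4, w5}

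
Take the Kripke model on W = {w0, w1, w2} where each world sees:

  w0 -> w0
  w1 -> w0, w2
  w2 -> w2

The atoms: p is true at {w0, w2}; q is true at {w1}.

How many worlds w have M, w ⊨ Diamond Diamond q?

w0: successors {w0}; Diamond q there: w0:F. ✗
w1: successors {w0, w2}; Diamond q there: w0:F, w2:F. ✗
w2: successors {w2}; Diamond q there: w2:F. ✗
Satisfying worlds: ∅.

0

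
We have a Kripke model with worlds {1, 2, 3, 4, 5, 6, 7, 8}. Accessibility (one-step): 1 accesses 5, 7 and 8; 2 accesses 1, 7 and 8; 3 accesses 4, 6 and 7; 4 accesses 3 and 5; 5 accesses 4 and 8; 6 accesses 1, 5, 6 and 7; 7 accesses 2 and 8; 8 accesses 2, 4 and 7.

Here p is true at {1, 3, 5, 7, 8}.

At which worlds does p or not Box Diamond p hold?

{1, 3, 5, 7, 8}

1: p is T, not Box Diamond p is F. ✓
2: p is F, not Box Diamond p is F. ✗
3: p is T, not Box Diamond p is F. ✓
4: p is F, not Box Diamond p is F. ✗
5: p is T, not Box Diamond p is F. ✓
6: p is F, not Box Diamond p is F. ✗
7: p is T, not Box Diamond p is F. ✓
8: p is T, not Box Diamond p is F. ✓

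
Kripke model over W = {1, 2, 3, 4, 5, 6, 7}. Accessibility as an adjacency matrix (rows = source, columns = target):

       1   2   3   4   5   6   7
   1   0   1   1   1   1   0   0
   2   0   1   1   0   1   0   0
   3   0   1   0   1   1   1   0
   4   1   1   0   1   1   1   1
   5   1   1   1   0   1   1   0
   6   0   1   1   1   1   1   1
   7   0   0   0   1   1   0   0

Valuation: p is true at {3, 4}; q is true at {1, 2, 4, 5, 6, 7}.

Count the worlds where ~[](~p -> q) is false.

1: [](~p -> q) is T. ✗
2: [](~p -> q) is T. ✗
3: [](~p -> q) is T. ✗
4: [](~p -> q) is T. ✗
5: [](~p -> q) is T. ✗
6: [](~p -> q) is T. ✗
7: [](~p -> q) is T. ✗
Satisfying worlds: ∅.
So ~[](~p -> q) fails at the other 7 worlds.

7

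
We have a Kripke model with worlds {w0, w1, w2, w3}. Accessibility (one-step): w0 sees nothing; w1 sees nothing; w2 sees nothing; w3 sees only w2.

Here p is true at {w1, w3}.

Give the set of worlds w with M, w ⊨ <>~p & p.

{w3}

w0: <>~p is F, p is F. ✗
w1: <>~p is F, p is T. ✗
w2: <>~p is F, p is F. ✗
w3: <>~p is T, p is T. ✓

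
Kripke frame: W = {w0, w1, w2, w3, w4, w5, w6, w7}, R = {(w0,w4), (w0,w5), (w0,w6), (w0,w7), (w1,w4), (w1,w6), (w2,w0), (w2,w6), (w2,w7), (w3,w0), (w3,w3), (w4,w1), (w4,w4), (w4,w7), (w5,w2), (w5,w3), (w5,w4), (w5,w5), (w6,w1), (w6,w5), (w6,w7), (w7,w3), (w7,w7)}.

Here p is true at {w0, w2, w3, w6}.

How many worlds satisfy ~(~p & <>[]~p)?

w0: ~p & <>[]~p is F. ✓
w1: ~p & <>[]~p is T. ✗
w2: ~p & <>[]~p is F. ✓
w3: ~p & <>[]~p is F. ✓
w4: ~p & <>[]~p is T. ✗
w5: ~p & <>[]~p is T. ✗
w6: ~p & <>[]~p is F. ✓
w7: ~p & <>[]~p is F. ✓
Satisfying worlds: {w0, w2, w3, w6, w7}.

5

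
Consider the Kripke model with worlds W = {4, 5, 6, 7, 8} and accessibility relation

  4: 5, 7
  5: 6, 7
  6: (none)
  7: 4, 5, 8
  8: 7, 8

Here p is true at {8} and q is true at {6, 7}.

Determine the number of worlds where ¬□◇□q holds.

3

4: □◇□q is T. ✗
5: □◇□q is F. ✓
6: □◇□q is T. ✗
7: □◇□q is F. ✓
8: □◇□q is F. ✓
Satisfying worlds: {5, 7, 8}.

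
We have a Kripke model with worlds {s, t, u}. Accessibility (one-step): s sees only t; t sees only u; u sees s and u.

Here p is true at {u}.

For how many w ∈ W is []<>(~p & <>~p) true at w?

s: successors {t}; <>(~p & <>~p) there: t:F. ✗
t: successors {u}; <>(~p & <>~p) there: u:T. ✓
u: successors {s, u}; <>(~p & <>~p) there: s:F, u:T. ✗
Satisfying worlds: {t}.

1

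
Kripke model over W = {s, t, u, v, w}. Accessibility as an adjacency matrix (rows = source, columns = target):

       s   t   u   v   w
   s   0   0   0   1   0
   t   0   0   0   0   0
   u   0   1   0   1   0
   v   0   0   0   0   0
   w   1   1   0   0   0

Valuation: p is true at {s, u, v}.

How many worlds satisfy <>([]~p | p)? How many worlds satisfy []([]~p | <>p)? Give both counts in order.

3 and 5

For <>([]~p | p):
s: successors {v}; []~p | p there: v:T. ✓
t: no successors, so <>([]~p | p) fails. ✗
u: successors {t, v}; []~p | p there: t:T, v:T. ✓
v: no successors, so <>([]~p | p) fails. ✗
w: successors {s, t}; []~p | p there: s:T, t:T. ✓
— 3 worlds.
For []([]~p | <>p):
s: successors {v}; []~p | <>p there: v:T. ✓
t: no successors, so []([]~p | <>p) holds vacuously. ✓
u: successors {t, v}; []~p | <>p there: t:T, v:T. ✓
v: no successors, so []([]~p | <>p) holds vacuously. ✓
w: successors {s, t}; []~p | <>p there: s:T, t:T. ✓
— 5 worlds.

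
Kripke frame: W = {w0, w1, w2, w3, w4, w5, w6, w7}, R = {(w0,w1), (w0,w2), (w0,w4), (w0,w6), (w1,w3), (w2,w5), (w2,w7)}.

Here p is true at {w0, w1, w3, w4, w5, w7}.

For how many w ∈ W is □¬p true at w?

5

w0: successors {w1, w2, w4, w6}; ¬p there: w1:F, w2:T, w4:F, w6:T. ✗
w1: successors {w3}; ¬p there: w3:F. ✗
w2: successors {w5, w7}; ¬p there: w5:F, w7:F. ✗
w3: no successors, so □¬p holds vacuously. ✓
w4: no successors, so □¬p holds vacuously. ✓
w5: no successors, so □¬p holds vacuously. ✓
w6: no successors, so □¬p holds vacuously. ✓
w7: no successors, so □¬p holds vacuously. ✓
Satisfying worlds: {w3, w4, w5, w6, w7}.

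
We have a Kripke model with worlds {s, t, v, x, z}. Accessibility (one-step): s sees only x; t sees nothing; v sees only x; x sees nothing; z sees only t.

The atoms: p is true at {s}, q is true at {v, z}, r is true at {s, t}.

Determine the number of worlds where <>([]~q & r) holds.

1

s: successors {x}; []~q & r there: x:F. ✗
t: no successors, so <>([]~q & r) fails. ✗
v: successors {x}; []~q & r there: x:F. ✗
x: no successors, so <>([]~q & r) fails. ✗
z: successors {t}; []~q & r there: t:T. ✓
Satisfying worlds: {z}.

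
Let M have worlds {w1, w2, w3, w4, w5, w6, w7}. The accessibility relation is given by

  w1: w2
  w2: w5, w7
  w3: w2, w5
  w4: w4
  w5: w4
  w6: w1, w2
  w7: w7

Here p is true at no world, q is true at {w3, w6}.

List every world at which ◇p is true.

w1: successors {w2}; p there: w2:F. ✗
w2: successors {w5, w7}; p there: w5:F, w7:F. ✗
w3: successors {w2, w5}; p there: w2:F, w5:F. ✗
w4: successors {w4}; p there: w4:F. ✗
w5: successors {w4}; p there: w4:F. ✗
w6: successors {w1, w2}; p there: w1:F, w2:F. ✗
w7: successors {w7}; p there: w7:F. ✗

∅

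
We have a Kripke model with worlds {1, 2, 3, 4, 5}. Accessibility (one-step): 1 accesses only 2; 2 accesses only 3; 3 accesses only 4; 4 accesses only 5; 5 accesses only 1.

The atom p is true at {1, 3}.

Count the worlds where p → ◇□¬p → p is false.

0

1: p is T, ◇□¬p → p is T. ✓
2: p is F, ◇□¬p → p is F. ✓
3: p is T, ◇□¬p → p is T. ✓
4: p is F, ◇□¬p → p is T. ✓
5: p is F, ◇□¬p → p is F. ✓
Satisfying worlds: {1, 2, 3, 4, 5}.
So p → ◇□¬p → p fails at the other 0 worlds.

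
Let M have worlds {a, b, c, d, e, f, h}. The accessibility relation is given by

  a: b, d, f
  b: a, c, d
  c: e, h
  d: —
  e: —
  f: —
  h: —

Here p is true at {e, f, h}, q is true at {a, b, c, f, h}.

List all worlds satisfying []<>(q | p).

{d, e, f, h}

a: successors {b, d, f}; <>(q | p) there: b:T, d:F, f:F. ✗
b: successors {a, c, d}; <>(q | p) there: a:T, c:T, d:F. ✗
c: successors {e, h}; <>(q | p) there: e:F, h:F. ✗
d: no successors, so []<>(q | p) holds vacuously. ✓
e: no successors, so []<>(q | p) holds vacuously. ✓
f: no successors, so []<>(q | p) holds vacuously. ✓
h: no successors, so []<>(q | p) holds vacuously. ✓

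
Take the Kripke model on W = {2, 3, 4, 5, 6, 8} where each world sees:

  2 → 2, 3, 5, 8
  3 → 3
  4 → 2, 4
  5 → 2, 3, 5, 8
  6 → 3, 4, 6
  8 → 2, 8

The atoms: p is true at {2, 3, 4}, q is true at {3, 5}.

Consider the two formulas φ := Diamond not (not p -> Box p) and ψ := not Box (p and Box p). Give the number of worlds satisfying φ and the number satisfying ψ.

4 and 5

For Diamond not (not p -> Box p):
2: successors {2, 3, 5, 8}; not (not p -> Box p) there: 2:F, 3:F, 5:T, 8:T. ✓
3: successors {3}; not (not p -> Box p) there: 3:F. ✗
4: successors {2, 4}; not (not p -> Box p) there: 2:F, 4:F. ✗
5: successors {2, 3, 5, 8}; not (not p -> Box p) there: 2:F, 3:F, 5:T, 8:T. ✓
6: successors {3, 4, 6}; not (not p -> Box p) there: 3:F, 4:F, 6:T. ✓
8: successors {2, 8}; not (not p -> Box p) there: 2:F, 8:T. ✓
— 4 worlds.
For not Box (p and Box p):
2: Box (p and Box p) is F. ✓
3: Box (p and Box p) is T. ✗
4: Box (p and Box p) is F. ✓
5: Box (p and Box p) is F. ✓
6: Box (p and Box p) is F. ✓
8: Box (p and Box p) is F. ✓
— 5 worlds.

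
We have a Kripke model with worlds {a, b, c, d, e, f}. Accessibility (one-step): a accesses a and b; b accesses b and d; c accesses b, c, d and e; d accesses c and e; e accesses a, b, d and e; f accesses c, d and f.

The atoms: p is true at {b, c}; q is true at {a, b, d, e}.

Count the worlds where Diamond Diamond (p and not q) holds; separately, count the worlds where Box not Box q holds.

5 and 1

For Diamond Diamond (p and not q):
a: successors {a, b}; Diamond (p and not q) there: a:F, b:F. ✗
b: successors {b, d}; Diamond (p and not q) there: b:F, d:T. ✓
c: successors {b, c, d, e}; Diamond (p and not q) there: b:F, c:T, d:T, e:F. ✓
d: successors {c, e}; Diamond (p and not q) there: c:T, e:F. ✓
e: successors {a, b, d, e}; Diamond (p and not q) there: a:F, b:F, d:T, e:F. ✓
f: successors {c, d, f}; Diamond (p and not q) there: c:T, d:T, f:T. ✓
— 5 worlds.
For Box not Box q:
a: successors {a, b}; not Box q there: a:F, b:F. ✗
b: successors {b, d}; not Box q there: b:F, d:T. ✗
c: successors {b, c, d, e}; not Box q there: b:F, c:T, d:T, e:F. ✗
d: successors {c, e}; not Box q there: c:T, e:F. ✗
e: successors {a, b, d, e}; not Box q there: a:F, b:F, d:T, e:F. ✗
f: successors {c, d, f}; not Box q there: c:T, d:T, f:T. ✓
— 1 world.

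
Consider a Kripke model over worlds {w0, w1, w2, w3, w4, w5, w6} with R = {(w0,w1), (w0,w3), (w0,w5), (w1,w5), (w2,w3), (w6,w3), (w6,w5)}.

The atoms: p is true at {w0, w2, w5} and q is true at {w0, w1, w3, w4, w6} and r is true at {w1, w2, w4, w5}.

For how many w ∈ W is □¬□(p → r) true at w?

3

w0: successors {w1, w3, w5}; ¬□(p → r) there: w1:F, w3:F, w5:F. ✗
w1: successors {w5}; ¬□(p → r) there: w5:F. ✗
w2: successors {w3}; ¬□(p → r) there: w3:F. ✗
w3: no successors, so □¬□(p → r) holds vacuously. ✓
w4: no successors, so □¬□(p → r) holds vacuously. ✓
w5: no successors, so □¬□(p → r) holds vacuously. ✓
w6: successors {w3, w5}; ¬□(p → r) there: w3:F, w5:F. ✗
Satisfying worlds: {w3, w4, w5}.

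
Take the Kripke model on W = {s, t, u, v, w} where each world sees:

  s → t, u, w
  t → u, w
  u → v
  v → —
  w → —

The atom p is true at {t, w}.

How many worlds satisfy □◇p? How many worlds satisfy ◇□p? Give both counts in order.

For □◇p:
s: successors {t, u, w}; ◇p there: t:T, u:F, w:F. ✗
t: successors {u, w}; ◇p there: u:F, w:F. ✗
u: successors {v}; ◇p there: v:F. ✗
v: no successors, so □◇p holds vacuously. ✓
w: no successors, so □◇p holds vacuously. ✓
— 2 worlds.
For ◇□p:
s: successors {t, u, w}; □p there: t:F, u:F, w:T. ✓
t: successors {u, w}; □p there: u:F, w:T. ✓
u: successors {v}; □p there: v:T. ✓
v: no successors, so ◇□p fails. ✗
w: no successors, so ◇□p fails. ✗
— 3 worlds.

2 and 3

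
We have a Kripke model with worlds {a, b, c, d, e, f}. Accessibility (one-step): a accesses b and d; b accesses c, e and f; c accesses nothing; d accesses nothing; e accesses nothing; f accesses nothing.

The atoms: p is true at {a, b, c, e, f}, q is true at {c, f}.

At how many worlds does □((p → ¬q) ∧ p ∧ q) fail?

a: successors {b, d}; (p → ¬q) ∧ p ∧ q there: b:F, d:F. ✗
b: successors {c, e, f}; (p → ¬q) ∧ p ∧ q there: c:F, e:F, f:F. ✗
c: no successors, so □((p → ¬q) ∧ p ∧ q) holds vacuously. ✓
d: no successors, so □((p → ¬q) ∧ p ∧ q) holds vacuously. ✓
e: no successors, so □((p → ¬q) ∧ p ∧ q) holds vacuously. ✓
f: no successors, so □((p → ¬q) ∧ p ∧ q) holds vacuously. ✓
Satisfying worlds: {c, d, e, f}.
So □((p → ¬q) ∧ p ∧ q) fails at the other 2 worlds.

2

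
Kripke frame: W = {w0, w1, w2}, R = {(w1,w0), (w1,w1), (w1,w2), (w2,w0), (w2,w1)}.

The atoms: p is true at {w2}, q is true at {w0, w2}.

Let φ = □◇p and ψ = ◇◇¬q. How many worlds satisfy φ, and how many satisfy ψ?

For □◇p:
w0: no successors, so □◇p holds vacuously. ✓
w1: successors {w0, w1, w2}; ◇p there: w0:F, w1:T, w2:F. ✗
w2: successors {w0, w1}; ◇p there: w0:F, w1:T. ✗
— 1 world.
For ◇◇¬q:
w0: no successors, so ◇◇¬q fails. ✗
w1: successors {w0, w1, w2}; ◇¬q there: w0:F, w1:T, w2:T. ✓
w2: successors {w0, w1}; ◇¬q there: w0:F, w1:T. ✓
— 2 worlds.

1 and 2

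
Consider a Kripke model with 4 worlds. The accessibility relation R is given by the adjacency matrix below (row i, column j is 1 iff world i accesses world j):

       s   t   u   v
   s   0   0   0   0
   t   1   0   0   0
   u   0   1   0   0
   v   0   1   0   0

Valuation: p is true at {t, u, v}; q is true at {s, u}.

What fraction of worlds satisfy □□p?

1/2

s: no successors, so □□p holds vacuously. ✓
t: successors {s}; □p there: s:T. ✓
u: successors {t}; □p there: t:F. ✗
v: successors {t}; □p there: t:F. ✗
That's 2 of 4 worlds, so 2/4 = 1/2.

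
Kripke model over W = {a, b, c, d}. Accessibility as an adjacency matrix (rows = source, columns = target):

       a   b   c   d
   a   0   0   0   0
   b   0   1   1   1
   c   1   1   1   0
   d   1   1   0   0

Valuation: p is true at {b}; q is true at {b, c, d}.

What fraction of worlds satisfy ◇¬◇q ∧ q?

1/2

a: ◇¬◇q is F, q is F. ✗
b: ◇¬◇q is F, q is T. ✗
c: ◇¬◇q is T, q is T. ✓
d: ◇¬◇q is T, q is T. ✓
That's 2 of 4 worlds, so 2/4 = 1/2.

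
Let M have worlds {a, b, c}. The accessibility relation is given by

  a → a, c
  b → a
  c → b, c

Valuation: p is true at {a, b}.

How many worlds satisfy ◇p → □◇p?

3

a: ◇p is T, □◇p is T. ✓
b: ◇p is T, □◇p is T. ✓
c: ◇p is T, □◇p is T. ✓
Satisfying worlds: {a, b, c}.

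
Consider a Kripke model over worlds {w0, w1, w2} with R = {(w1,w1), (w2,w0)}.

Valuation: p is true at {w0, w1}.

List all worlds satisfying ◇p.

{w1, w2}

w0: no successors, so ◇p fails. ✗
w1: successors {w1}; p there: w1:T. ✓
w2: successors {w0}; p there: w0:T. ✓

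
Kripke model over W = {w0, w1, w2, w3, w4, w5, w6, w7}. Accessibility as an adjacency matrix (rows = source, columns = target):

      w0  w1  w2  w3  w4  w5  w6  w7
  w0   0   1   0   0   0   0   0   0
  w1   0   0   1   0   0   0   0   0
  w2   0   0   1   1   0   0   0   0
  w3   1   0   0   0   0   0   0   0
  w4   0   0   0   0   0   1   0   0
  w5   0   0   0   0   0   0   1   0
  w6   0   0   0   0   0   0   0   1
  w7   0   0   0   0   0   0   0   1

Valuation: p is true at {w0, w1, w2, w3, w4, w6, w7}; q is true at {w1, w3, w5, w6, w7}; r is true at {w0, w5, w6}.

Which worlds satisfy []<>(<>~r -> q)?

{w1, w3, w4, w5, w6, w7}

w0: successors {w1}; <>(<>~r -> q) there: w1:F. ✗
w1: successors {w2}; <>(<>~r -> q) there: w2:T. ✓
w2: successors {w2, w3}; <>(<>~r -> q) there: w2:T, w3:F. ✗
w3: successors {w0}; <>(<>~r -> q) there: w0:T. ✓
w4: successors {w5}; <>(<>~r -> q) there: w5:T. ✓
w5: successors {w6}; <>(<>~r -> q) there: w6:T. ✓
w6: successors {w7}; <>(<>~r -> q) there: w7:T. ✓
w7: successors {w7}; <>(<>~r -> q) there: w7:T. ✓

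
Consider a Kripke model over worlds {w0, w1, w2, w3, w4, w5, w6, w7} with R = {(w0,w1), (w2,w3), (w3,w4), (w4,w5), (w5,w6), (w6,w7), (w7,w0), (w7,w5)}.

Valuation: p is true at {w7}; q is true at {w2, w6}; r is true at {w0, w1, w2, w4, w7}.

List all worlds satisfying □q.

w0: successors {w1}; q there: w1:F. ✗
w1: no successors, so □q holds vacuously. ✓
w2: successors {w3}; q there: w3:F. ✗
w3: successors {w4}; q there: w4:F. ✗
w4: successors {w5}; q there: w5:F. ✗
w5: successors {w6}; q there: w6:T. ✓
w6: successors {w7}; q there: w7:F. ✗
w7: successors {w0, w5}; q there: w0:F, w5:F. ✗

{w1, w5}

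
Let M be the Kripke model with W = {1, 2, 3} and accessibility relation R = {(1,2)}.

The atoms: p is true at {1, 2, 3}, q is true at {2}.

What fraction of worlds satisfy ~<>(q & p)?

1: <>(q & p) is T. ✗
2: <>(q & p) is F. ✓
3: <>(q & p) is F. ✓
That's 2 of 3 worlds, so 2/3.

2/3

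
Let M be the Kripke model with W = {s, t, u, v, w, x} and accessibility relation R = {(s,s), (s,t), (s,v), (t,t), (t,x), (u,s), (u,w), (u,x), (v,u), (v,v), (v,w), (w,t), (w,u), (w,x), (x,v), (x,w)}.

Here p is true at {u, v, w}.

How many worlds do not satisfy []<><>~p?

s: successors {s, t, v}; <><>~p there: s:T, t:T, v:T. ✓
t: successors {t, x}; <><>~p there: t:T, x:T. ✓
u: successors {s, w, x}; <><>~p there: s:T, w:T, x:T. ✓
v: successors {u, v, w}; <><>~p there: u:T, v:T, w:T. ✓
w: successors {t, u, x}; <><>~p there: t:T, u:T, x:T. ✓
x: successors {v, w}; <><>~p there: v:T, w:T. ✓
Satisfying worlds: {s, t, u, v, w, x}.
So []<><>~p fails at the other 0 worlds.

0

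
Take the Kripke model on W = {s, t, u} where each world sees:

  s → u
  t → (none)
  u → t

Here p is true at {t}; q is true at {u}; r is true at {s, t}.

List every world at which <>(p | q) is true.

s: successors {u}; p | q there: u:T. ✓
t: no successors, so <>(p | q) fails. ✗
u: successors {t}; p | q there: t:T. ✓

{s, u}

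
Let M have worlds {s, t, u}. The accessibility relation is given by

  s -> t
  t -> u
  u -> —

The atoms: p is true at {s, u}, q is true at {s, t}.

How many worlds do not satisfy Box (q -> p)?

s: successors {t}; q -> p there: t:F. ✗
t: successors {u}; q -> p there: u:T. ✓
u: no successors, so Box (q -> p) holds vacuously. ✓
Satisfying worlds: {t, u}.
So Box (q -> p) fails at the other 1 world.

1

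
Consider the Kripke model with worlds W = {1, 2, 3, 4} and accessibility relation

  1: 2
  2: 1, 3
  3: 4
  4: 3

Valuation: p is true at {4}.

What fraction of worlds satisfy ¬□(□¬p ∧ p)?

3/4

1: □(□¬p ∧ p) is F. ✓
2: □(□¬p ∧ p) is F. ✓
3: □(□¬p ∧ p) is T. ✗
4: □(□¬p ∧ p) is F. ✓
That's 3 of 4 worlds, so 3/4.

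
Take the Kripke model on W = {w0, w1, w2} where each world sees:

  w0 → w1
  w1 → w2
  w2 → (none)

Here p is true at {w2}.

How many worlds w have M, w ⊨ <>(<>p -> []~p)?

1

w0: successors {w1}; <>p -> []~p there: w1:F. ✗
w1: successors {w2}; <>p -> []~p there: w2:T. ✓
w2: no successors, so <>(<>p -> []~p) fails. ✗
Satisfying worlds: {w1}.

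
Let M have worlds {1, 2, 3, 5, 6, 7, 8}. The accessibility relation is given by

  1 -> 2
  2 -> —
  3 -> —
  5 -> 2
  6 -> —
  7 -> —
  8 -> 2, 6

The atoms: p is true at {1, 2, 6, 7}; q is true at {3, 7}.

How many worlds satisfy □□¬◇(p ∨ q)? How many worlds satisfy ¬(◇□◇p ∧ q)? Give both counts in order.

7 and 7

For □□¬◇(p ∨ q):
1: successors {2}; □¬◇(p ∨ q) there: 2:T. ✓
2: no successors, so □□¬◇(p ∨ q) holds vacuously. ✓
3: no successors, so □□¬◇(p ∨ q) holds vacuously. ✓
5: successors {2}; □¬◇(p ∨ q) there: 2:T. ✓
6: no successors, so □□¬◇(p ∨ q) holds vacuously. ✓
7: no successors, so □□¬◇(p ∨ q) holds vacuously. ✓
8: successors {2, 6}; □¬◇(p ∨ q) there: 2:T, 6:T. ✓
— 7 worlds.
For ¬(◇□◇p ∧ q):
1: ◇□◇p ∧ q is F. ✓
2: ◇□◇p ∧ q is F. ✓
3: ◇□◇p ∧ q is F. ✓
5: ◇□◇p ∧ q is F. ✓
6: ◇□◇p ∧ q is F. ✓
7: ◇□◇p ∧ q is F. ✓
8: ◇□◇p ∧ q is F. ✓
— 7 worlds.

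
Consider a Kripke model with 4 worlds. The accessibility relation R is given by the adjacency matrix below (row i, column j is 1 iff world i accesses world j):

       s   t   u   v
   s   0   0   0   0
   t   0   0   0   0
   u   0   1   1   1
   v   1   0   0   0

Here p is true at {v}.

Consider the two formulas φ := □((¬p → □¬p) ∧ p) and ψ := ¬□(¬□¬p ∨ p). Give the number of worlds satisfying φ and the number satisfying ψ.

2 and 2

For □((¬p → □¬p) ∧ p):
s: no successors, so □((¬p → □¬p) ∧ p) holds vacuously. ✓
t: no successors, so □((¬p → □¬p) ∧ p) holds vacuously. ✓
u: successors {t, u, v}; (¬p → □¬p) ∧ p there: t:F, u:F, v:T. ✗
v: successors {s}; (¬p → □¬p) ∧ p there: s:F. ✗
— 2 worlds.
For ¬□(¬□¬p ∨ p):
s: □(¬□¬p ∨ p) is T. ✗
t: □(¬□¬p ∨ p) is T. ✗
u: □(¬□¬p ∨ p) is F. ✓
v: □(¬□¬p ∨ p) is F. ✓
— 2 worlds.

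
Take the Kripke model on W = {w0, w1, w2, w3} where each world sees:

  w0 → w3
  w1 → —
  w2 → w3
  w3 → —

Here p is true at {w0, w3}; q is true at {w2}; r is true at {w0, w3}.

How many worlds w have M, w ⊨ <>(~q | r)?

2

w0: successors {w3}; ~q | r there: w3:T. ✓
w1: no successors, so <>(~q | r) fails. ✗
w2: successors {w3}; ~q | r there: w3:T. ✓
w3: no successors, so <>(~q | r) fails. ✗
Satisfying worlds: {w0, w2}.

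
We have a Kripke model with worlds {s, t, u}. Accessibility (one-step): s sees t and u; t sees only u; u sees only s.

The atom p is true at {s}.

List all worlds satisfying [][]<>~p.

{t}

s: successors {t, u}; []<>~p there: t:F, u:T. ✗
t: successors {u}; []<>~p there: u:T. ✓
u: successors {s}; []<>~p there: s:F. ✗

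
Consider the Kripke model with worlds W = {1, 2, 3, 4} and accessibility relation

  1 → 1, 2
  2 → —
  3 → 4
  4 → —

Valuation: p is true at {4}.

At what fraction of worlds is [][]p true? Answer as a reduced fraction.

1: successors {1, 2}; []p there: 1:F, 2:T. ✗
2: no successors, so [][]p holds vacuously. ✓
3: successors {4}; []p there: 4:T. ✓
4: no successors, so [][]p holds vacuously. ✓
That's 3 of 4 worlds, so 3/4.

3/4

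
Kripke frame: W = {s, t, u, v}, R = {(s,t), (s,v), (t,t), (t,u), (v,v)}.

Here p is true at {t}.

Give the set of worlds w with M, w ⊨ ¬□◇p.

s: □◇p is F. ✓
t: □◇p is F. ✓
u: □◇p is T. ✗
v: □◇p is F. ✓

{s, t, v}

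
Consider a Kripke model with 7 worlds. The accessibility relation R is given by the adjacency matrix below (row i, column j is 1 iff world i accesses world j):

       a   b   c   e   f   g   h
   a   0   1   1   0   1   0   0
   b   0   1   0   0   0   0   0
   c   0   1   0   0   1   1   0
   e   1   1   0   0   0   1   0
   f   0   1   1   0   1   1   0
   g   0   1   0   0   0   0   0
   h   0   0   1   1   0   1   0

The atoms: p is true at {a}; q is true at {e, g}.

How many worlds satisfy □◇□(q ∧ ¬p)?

a: successors {b, c, f}; ◇□(q ∧ ¬p) there: b:F, c:F, f:F. ✗
b: successors {b}; ◇□(q ∧ ¬p) there: b:F. ✗
c: successors {b, f, g}; ◇□(q ∧ ¬p) there: b:F, f:F, g:F. ✗
e: successors {a, b, g}; ◇□(q ∧ ¬p) there: a:F, b:F, g:F. ✗
f: successors {b, c, f, g}; ◇□(q ∧ ¬p) there: b:F, c:F, f:F, g:F. ✗
g: successors {b}; ◇□(q ∧ ¬p) there: b:F. ✗
h: successors {c, e, g}; ◇□(q ∧ ¬p) there: c:F, e:F, g:F. ✗
Satisfying worlds: ∅.

0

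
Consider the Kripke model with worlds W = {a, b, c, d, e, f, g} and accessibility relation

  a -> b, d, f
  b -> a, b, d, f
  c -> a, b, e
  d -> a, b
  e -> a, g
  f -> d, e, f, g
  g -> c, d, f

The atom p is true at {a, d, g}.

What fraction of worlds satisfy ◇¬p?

6/7

a: successors {b, d, f}; ¬p there: b:T, d:F, f:T. ✓
b: successors {a, b, d, f}; ¬p there: a:F, b:T, d:F, f:T. ✓
c: successors {a, b, e}; ¬p there: a:F, b:T, e:T. ✓
d: successors {a, b}; ¬p there: a:F, b:T. ✓
e: successors {a, g}; ¬p there: a:F, g:F. ✗
f: successors {d, e, f, g}; ¬p there: d:F, e:T, f:T, g:F. ✓
g: successors {c, d, f}; ¬p there: c:T, d:F, f:T. ✓
That's 6 of 7 worlds, so 6/7.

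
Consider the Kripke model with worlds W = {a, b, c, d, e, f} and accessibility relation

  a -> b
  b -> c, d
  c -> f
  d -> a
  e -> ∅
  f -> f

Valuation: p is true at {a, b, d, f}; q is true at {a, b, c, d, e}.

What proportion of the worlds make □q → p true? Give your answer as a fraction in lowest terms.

5/6

a: □q is T, p is T. ✓
b: □q is T, p is T. ✓
c: □q is F, p is F. ✓
d: □q is T, p is T. ✓
e: □q is T, p is F. ✗
f: □q is F, p is T. ✓
That's 5 of 6 worlds, so 5/6.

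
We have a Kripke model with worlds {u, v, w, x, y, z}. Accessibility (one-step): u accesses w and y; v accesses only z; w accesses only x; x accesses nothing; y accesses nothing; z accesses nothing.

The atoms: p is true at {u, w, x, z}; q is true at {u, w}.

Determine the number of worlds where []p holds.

5

u: successors {w, y}; p there: w:T, y:F. ✗
v: successors {z}; p there: z:T. ✓
w: successors {x}; p there: x:T. ✓
x: no successors, so []p holds vacuously. ✓
y: no successors, so []p holds vacuously. ✓
z: no successors, so []p holds vacuously. ✓
Satisfying worlds: {v, w, x, y, z}.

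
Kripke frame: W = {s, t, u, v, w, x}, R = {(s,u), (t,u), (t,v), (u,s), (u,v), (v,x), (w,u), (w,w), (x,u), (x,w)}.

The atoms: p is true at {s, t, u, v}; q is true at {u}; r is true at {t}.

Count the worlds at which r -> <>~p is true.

s: r is F, <>~p is F. ✓
t: r is T, <>~p is F. ✗
u: r is F, <>~p is F. ✓
v: r is F, <>~p is T. ✓
w: r is F, <>~p is T. ✓
x: r is F, <>~p is T. ✓
Satisfying worlds: {s, u, v, w, x}.

5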